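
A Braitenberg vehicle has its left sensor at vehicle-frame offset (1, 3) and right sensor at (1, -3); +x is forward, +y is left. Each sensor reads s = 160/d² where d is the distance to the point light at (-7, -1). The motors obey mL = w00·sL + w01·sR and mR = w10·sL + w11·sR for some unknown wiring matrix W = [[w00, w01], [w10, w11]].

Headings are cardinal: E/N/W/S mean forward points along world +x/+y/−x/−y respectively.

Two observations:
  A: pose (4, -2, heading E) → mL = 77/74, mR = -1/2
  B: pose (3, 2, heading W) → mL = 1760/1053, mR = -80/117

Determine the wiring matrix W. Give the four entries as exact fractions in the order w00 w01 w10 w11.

1/2 1/2 0 -1/2

obs A: pose=(4,-2,E) → sL=40/37, sR=1, mL=77/74, mR=-1/2
obs B: pose=(3,2,W) → sL=160/81, sR=160/117, mL=1760/1053, mR=-80/117
sensor matrix S = [[40/37, 1], [160/81, 160/117]]; det S = -19360/38961
solve [mL_A; mL_B] = S·[w00; w01] and [mR_A; mR_B] = S·[w10; w11]:
  w00 = 1/2, w01 = 1/2, w10 = 0, w11 = -1/2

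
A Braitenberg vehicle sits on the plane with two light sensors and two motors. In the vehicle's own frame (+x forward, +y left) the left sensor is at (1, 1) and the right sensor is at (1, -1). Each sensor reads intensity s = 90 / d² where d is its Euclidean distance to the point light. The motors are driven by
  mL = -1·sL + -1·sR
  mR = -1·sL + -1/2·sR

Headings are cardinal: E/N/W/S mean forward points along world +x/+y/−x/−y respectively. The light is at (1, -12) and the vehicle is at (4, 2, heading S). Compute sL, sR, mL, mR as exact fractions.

18/37 90/173 -6444/6401 -4779/6401

left sensor world pos  = (5, 1); dL² = 185
right sensor world pos = (3, 1); dR² = 173
sL = 90/185 = 18/37
sR = 90/173 = 90/173
mL = -1·sL + -1·sR = -6444/6401
mR = -1·sL + -1/2·sR = -4779/6401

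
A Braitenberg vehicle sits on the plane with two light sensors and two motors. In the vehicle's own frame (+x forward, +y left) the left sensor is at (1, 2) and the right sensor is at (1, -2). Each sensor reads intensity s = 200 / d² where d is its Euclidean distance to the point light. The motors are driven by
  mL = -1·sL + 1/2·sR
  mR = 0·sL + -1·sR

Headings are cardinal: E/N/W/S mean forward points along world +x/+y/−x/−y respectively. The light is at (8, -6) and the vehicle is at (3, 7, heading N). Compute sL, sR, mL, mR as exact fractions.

40/49 40/41 -660/2009 -40/41

left sensor world pos  = (1, 8); dL² = 245
right sensor world pos = (5, 8); dR² = 205
sL = 200/245 = 40/49
sR = 200/205 = 40/41
mL = -1·sL + 1/2·sR = -660/2009
mR = 0·sL + -1·sR = -40/41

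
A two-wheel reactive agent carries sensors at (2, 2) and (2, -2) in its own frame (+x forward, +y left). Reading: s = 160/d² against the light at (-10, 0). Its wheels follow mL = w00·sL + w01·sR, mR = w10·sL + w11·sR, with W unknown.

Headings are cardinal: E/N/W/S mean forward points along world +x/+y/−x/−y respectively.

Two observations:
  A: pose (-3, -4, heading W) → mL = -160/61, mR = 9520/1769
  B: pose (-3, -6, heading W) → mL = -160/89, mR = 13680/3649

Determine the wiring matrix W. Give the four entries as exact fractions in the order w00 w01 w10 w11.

obs A: pose=(-3,-4,W) → sL=160/61, sR=160/29, mL=-160/61, mR=9520/1769
obs B: pose=(-3,-6,W) → sL=160/89, sR=160/41, mL=-160/89, mR=13680/3649
sensor matrix S = [[160/61, 160/29], [160/89, 160/41]]; det S = 2048000/6455081
solve [mL_A; mL_B] = S·[w00; w01] and [mR_A; mR_B] = S·[w10; w11]:
  w00 = -1, w01 = 0, w10 = 1, w11 = 1/2

-1 0 1 1/2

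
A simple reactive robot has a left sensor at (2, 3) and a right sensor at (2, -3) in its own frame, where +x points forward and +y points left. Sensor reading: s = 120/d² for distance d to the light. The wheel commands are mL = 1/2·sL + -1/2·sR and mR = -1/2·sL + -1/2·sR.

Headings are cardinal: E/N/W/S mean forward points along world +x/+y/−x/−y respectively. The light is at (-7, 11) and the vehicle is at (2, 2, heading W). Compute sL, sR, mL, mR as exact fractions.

left sensor world pos  = (0, -1); dL² = 193
right sensor world pos = (0, 5); dR² = 85
sL = 120/193 = 120/193
sR = 120/85 = 24/17
mL = 1/2·sL + -1/2·sR = -1296/3281
mR = -1/2·sL + -1/2·sR = -3336/3281

120/193 24/17 -1296/3281 -3336/3281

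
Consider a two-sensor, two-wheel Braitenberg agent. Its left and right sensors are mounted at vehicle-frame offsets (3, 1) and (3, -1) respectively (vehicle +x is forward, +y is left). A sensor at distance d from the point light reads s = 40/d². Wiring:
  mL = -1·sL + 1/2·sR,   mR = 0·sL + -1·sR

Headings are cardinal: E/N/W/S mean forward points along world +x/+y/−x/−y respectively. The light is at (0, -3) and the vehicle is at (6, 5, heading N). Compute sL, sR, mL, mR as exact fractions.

left sensor world pos  = (5, 8); dL² = 146
right sensor world pos = (7, 8); dR² = 170
sL = 40/146 = 20/73
sR = 40/170 = 4/17
mL = -1·sL + 1/2·sR = -194/1241
mR = 0·sL + -1·sR = -4/17

20/73 4/17 -194/1241 -4/17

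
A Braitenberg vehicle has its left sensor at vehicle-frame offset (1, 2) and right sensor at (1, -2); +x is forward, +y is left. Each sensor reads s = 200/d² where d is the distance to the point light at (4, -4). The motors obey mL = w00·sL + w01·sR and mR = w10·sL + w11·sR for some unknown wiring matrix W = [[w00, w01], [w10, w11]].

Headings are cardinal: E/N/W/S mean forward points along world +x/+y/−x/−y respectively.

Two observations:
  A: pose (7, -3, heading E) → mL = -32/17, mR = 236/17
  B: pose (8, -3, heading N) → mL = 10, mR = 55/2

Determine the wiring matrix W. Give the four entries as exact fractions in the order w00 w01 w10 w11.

1/2 -1/2 1 1/2

obs A: pose=(7,-3,E) → sL=8, sR=200/17, mL=-32/17, mR=236/17
obs B: pose=(8,-3,N) → sL=25, sR=5, mL=10, mR=55/2
sensor matrix S = [[8, 200/17], [25, 5]]; det S = -4320/17
solve [mL_A; mL_B] = S·[w00; w01] and [mR_A; mR_B] = S·[w10; w11]:
  w00 = 1/2, w01 = -1/2, w10 = 1, w11 = 1/2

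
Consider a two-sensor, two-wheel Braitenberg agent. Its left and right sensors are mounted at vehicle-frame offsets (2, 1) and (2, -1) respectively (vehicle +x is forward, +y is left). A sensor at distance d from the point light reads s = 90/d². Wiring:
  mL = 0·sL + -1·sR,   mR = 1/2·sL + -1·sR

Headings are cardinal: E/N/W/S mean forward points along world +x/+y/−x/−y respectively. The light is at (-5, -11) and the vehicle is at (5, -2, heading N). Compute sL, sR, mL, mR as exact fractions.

45/101 45/121 -45/121 -3645/24442

left sensor world pos  = (4, 0); dL² = 202
right sensor world pos = (6, 0); dR² = 242
sL = 90/202 = 45/101
sR = 90/242 = 45/121
mL = 0·sL + -1·sR = -45/121
mR = 1/2·sL + -1·sR = -3645/24442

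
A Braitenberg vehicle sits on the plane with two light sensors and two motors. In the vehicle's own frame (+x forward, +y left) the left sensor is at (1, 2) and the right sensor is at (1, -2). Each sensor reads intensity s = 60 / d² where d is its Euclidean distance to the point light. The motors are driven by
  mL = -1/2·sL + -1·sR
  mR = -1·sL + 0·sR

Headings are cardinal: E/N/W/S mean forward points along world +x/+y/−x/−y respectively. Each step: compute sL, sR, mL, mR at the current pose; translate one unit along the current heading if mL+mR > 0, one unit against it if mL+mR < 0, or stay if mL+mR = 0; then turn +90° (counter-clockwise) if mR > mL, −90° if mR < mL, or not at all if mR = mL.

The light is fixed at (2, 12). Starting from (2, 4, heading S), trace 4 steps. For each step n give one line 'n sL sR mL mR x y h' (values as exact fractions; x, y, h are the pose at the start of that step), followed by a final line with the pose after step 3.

n=0: pose=(2,4,S); sL=12/17, sR=12/17; mL=-18/17, mR=-12/17; mL+mR=-30/17 → advance -1; mR−mL=6/17 → turn +1·90°
n=1: pose=(2,5,E); sL=30/13, sR=30/41; mL=-1005/533, mR=-30/13; mL+mR=-2235/533 → advance -1; mR−mL=-225/533 → turn -1·90°
n=2: pose=(1,5,S); sL=12/13, sR=60/73; mL=-1218/949, mR=-12/13; mL+mR=-2094/949 → advance -1; mR−mL=342/949 → turn +1·90°
n=3: pose=(1,6,E); sL=15/4, sR=15/16; mL=-45/16, mR=-15/4; mL+mR=-105/16 → advance -1; mR−mL=-15/16 → turn -1·90°

0 12/17 12/17 -18/17 -12/17 2 4 S
1 30/13 30/41 -1005/533 -30/13 2 5 E
2 12/13 60/73 -1218/949 -12/13 1 5 S
3 15/4 15/16 -45/16 -15/4 1 6 E
final 0 6 S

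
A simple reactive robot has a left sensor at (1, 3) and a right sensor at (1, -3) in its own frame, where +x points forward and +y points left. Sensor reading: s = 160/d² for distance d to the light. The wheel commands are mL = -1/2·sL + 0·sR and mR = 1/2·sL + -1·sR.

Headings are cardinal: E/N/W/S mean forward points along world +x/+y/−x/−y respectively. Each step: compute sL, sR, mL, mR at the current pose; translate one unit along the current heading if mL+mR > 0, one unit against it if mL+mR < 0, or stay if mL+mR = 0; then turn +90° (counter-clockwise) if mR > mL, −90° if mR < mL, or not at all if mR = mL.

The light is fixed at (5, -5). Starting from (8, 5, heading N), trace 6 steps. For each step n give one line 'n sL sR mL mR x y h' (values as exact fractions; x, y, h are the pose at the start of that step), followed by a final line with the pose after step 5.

0 160/121 160/157 -80/121 -6800/18997 8 5 N
1 4 40/37 -2 34/37 8 4 W
2 160/113 32/13 -80/113 -2576/1469 9 4 S
3 80/29 80/89 -40/29 1240/2581 9 5 W
4 32/29 32/17 -16/29 -656/493 10 5 S
5 2 40/53 -1 13/53 10 6 W
final 11 6 S

n=0: pose=(8,5,N); sL=160/121, sR=160/157; mL=-80/121, mR=-6800/18997; mL+mR=-160/157 → advance -1; mR−mL=5760/18997 → turn +1·90°
n=1: pose=(8,4,W); sL=4, sR=40/37; mL=-2, mR=34/37; mL+mR=-40/37 → advance -1; mR−mL=108/37 → turn +1·90°
n=2: pose=(9,4,S); sL=160/113, sR=32/13; mL=-80/113, mR=-2576/1469; mL+mR=-32/13 → advance -1; mR−mL=-1536/1469 → turn -1·90°
n=3: pose=(9,5,W); sL=80/29, sR=80/89; mL=-40/29, mR=1240/2581; mL+mR=-80/89 → advance -1; mR−mL=4800/2581 → turn +1·90°
n=4: pose=(10,5,S); sL=32/29, sR=32/17; mL=-16/29, mR=-656/493; mL+mR=-32/17 → advance -1; mR−mL=-384/493 → turn -1·90°
n=5: pose=(10,6,W); sL=2, sR=40/53; mL=-1, mR=13/53; mL+mR=-40/53 → advance -1; mR−mL=66/53 → turn +1·90°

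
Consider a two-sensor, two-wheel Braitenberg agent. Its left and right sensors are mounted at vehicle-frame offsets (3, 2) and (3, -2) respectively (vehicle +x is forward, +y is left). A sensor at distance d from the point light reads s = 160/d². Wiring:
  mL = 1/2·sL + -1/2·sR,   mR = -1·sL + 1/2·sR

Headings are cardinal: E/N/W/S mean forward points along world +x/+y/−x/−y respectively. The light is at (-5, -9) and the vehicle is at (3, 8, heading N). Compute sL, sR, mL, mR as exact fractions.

left sensor world pos  = (1, 11); dL² = 436
right sensor world pos = (5, 11); dR² = 500
sL = 160/436 = 40/109
sR = 160/500 = 8/25
mL = 1/2·sL + -1/2·sR = 64/2725
mR = -1·sL + 1/2·sR = -564/2725

40/109 8/25 64/2725 -564/2725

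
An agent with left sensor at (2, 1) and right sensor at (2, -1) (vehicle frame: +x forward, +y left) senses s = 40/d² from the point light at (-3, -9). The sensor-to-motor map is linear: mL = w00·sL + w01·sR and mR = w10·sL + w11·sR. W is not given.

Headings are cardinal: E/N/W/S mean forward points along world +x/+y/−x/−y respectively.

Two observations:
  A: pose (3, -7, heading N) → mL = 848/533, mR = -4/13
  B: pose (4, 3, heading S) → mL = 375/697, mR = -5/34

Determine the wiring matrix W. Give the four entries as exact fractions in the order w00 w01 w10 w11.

obs A: pose=(3,-7,N) → sL=40/41, sR=8/13, mL=848/533, mR=-4/13
obs B: pose=(4,3,S) → sL=10/41, sR=5/17, mL=375/697, mR=-5/34
sensor matrix S = [[40/41, 8/13], [10/41, 5/17]]; det S = 1240/9061
solve [mL_A; mL_B] = S·[w00; w01] and [mR_A; mR_B] = S·[w10; w11]:
  w00 = 1, w01 = 1, w10 = 0, w11 = -1/2

1 1 0 -1/2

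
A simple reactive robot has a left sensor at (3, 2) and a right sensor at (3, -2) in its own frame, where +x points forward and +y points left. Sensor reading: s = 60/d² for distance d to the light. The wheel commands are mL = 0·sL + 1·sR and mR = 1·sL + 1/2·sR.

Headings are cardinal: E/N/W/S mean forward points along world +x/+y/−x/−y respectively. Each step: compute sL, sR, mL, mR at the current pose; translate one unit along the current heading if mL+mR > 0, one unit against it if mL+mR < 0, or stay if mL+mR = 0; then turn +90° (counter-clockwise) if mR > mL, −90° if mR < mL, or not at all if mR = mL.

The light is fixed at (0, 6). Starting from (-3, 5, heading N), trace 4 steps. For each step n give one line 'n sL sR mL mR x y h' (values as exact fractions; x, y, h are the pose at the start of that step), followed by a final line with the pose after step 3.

n=0: pose=(-3,5,N); sL=60/29, sR=12; mL=12, mR=234/29; mL+mR=582/29 → advance +1; mR−mL=-114/29 → turn -1·90°
n=1: pose=(-3,6,E); sL=15, sR=15; mL=15, mR=45/2; mL+mR=75/2 → advance +1; mR−mL=15/2 → turn +1·90°
n=2: pose=(-2,6,N); sL=12/5, sR=20/3; mL=20/3, mR=86/15; mL+mR=62/5 → advance +1; mR−mL=-14/15 → turn -1·90°
n=3: pose=(-2,7,E); sL=6, sR=30; mL=30, mR=21; mL+mR=51 → advance +1; mR−mL=-9 → turn -1·90°

0 60/29 12 12 234/29 -3 5 N
1 15 15 15 45/2 -3 6 E
2 12/5 20/3 20/3 86/15 -2 6 N
3 6 30 30 21 -2 7 E
final -1 7 S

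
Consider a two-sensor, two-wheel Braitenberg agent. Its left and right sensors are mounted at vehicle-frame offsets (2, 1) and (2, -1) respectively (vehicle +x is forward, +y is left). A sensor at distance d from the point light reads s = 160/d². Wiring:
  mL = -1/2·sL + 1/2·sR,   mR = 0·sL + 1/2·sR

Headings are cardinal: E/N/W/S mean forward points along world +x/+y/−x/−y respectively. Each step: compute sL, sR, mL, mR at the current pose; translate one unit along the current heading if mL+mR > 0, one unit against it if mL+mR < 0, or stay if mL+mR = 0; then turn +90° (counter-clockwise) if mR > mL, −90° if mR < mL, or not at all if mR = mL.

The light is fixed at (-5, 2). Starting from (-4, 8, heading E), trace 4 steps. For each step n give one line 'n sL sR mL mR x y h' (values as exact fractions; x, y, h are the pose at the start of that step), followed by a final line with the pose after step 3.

0 80/29 80/17 480/493 40/17 -4 8 E
1 32/13 160/73 -128/949 80/73 -3 8 N
2 40/9 5/2 -35/36 5/4 -3 9 W
3 160/29 32/5 64/145 16/5 -4 9 S
final -4 8 E

n=0: pose=(-4,8,E); sL=80/29, sR=80/17; mL=480/493, mR=40/17; mL+mR=1640/493 → advance +1; mR−mL=40/29 → turn +1·90°
n=1: pose=(-3,8,N); sL=32/13, sR=160/73; mL=-128/949, mR=80/73; mL+mR=912/949 → advance +1; mR−mL=16/13 → turn +1·90°
n=2: pose=(-3,9,W); sL=40/9, sR=5/2; mL=-35/36, mR=5/4; mL+mR=5/18 → advance +1; mR−mL=20/9 → turn +1·90°
n=3: pose=(-4,9,S); sL=160/29, sR=32/5; mL=64/145, mR=16/5; mL+mR=528/145 → advance +1; mR−mL=80/29 → turn +1·90°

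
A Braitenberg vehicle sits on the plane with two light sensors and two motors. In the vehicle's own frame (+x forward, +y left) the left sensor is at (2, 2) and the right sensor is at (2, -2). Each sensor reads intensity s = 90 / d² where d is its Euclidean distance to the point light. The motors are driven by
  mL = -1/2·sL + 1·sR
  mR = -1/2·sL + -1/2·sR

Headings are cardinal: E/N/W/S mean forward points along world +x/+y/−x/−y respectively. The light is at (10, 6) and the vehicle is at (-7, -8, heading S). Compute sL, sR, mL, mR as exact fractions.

90/481 90/617 15525/296777 -49410/296777

left sensor world pos  = (-5, -10); dL² = 481
right sensor world pos = (-9, -10); dR² = 617
sL = 90/481 = 90/481
sR = 90/617 = 90/617
mL = -1/2·sL + 1·sR = 15525/296777
mR = -1/2·sL + -1/2·sR = -49410/296777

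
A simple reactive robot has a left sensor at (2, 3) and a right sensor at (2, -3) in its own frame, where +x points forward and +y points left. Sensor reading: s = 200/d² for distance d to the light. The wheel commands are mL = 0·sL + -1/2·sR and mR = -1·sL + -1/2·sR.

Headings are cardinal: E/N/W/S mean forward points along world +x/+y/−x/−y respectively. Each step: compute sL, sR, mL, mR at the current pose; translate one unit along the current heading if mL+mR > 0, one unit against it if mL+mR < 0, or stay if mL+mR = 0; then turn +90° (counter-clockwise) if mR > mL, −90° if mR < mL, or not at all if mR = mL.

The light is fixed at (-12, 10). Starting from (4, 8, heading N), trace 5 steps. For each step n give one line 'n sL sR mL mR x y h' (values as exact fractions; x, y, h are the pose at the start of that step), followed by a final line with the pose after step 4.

0 200/169 200/361 -100/361 -89100/61009 4 8 N
1 50/81 5/9 -5/18 -145/162 4 7 E
2 200/349 200/169 -100/169 -68700/58981 3 7 S
3 100/97 20/17 -10/17 -2670/1649 3 8 W
4 200/169 200/361 -100/361 -89100/61009 4 8 N
final 4 7 E

n=0: pose=(4,8,N); sL=200/169, sR=200/361; mL=-100/361, mR=-89100/61009; mL+mR=-106000/61009 → advance -1; mR−mL=-200/169 → turn -1·90°
n=1: pose=(4,7,E); sL=50/81, sR=5/9; mL=-5/18, mR=-145/162; mL+mR=-95/81 → advance -1; mR−mL=-50/81 → turn -1·90°
n=2: pose=(3,7,S); sL=200/349, sR=200/169; mL=-100/169, mR=-68700/58981; mL+mR=-103600/58981 → advance -1; mR−mL=-200/349 → turn -1·90°
n=3: pose=(3,8,W); sL=100/97, sR=20/17; mL=-10/17, mR=-2670/1649; mL+mR=-3640/1649 → advance -1; mR−mL=-100/97 → turn -1·90°
n=4: pose=(4,8,N); sL=200/169, sR=200/361; mL=-100/361, mR=-89100/61009; mL+mR=-106000/61009 → advance -1; mR−mL=-200/169 → turn -1·90°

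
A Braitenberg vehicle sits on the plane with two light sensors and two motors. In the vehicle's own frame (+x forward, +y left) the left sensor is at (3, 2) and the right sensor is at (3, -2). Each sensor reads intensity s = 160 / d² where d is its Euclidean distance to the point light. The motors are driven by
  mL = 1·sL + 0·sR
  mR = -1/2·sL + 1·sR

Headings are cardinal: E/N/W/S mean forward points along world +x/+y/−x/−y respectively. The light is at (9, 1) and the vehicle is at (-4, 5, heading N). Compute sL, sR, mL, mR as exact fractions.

80/137 16/17 80/137 1512/2329

left sensor world pos  = (-6, 8); dL² = 274
right sensor world pos = (-2, 8); dR² = 170
sL = 160/274 = 80/137
sR = 160/170 = 16/17
mL = 1·sL + 0·sR = 80/137
mR = -1/2·sL + 1·sR = 1512/2329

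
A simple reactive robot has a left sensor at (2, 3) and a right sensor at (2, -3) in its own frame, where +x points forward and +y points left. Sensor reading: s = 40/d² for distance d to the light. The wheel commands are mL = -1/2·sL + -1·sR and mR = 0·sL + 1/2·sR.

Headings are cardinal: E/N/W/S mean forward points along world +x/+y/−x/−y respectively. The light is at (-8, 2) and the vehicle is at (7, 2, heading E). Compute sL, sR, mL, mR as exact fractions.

left sensor world pos  = (9, 5); dL² = 298
right sensor world pos = (9, -1); dR² = 298
sL = 40/298 = 20/149
sR = 40/298 = 20/149
mL = -1/2·sL + -1·sR = -30/149
mR = 0·sL + 1/2·sR = 10/149

20/149 20/149 -30/149 10/149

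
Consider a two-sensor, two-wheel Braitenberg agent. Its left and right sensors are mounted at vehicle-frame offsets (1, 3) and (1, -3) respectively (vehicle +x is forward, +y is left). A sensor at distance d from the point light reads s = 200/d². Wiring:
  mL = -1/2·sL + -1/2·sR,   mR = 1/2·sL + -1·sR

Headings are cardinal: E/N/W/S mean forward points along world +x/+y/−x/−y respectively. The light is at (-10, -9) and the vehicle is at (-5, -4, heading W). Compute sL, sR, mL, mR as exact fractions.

left sensor world pos  = (-6, -7); dL² = 20
right sensor world pos = (-6, -1); dR² = 80
sL = 200/20 = 10
sR = 200/80 = 5/2
mL = -1/2·sL + -1/2·sR = -25/4
mR = 1/2·sL + -1·sR = 5/2

10 5/2 -25/4 5/2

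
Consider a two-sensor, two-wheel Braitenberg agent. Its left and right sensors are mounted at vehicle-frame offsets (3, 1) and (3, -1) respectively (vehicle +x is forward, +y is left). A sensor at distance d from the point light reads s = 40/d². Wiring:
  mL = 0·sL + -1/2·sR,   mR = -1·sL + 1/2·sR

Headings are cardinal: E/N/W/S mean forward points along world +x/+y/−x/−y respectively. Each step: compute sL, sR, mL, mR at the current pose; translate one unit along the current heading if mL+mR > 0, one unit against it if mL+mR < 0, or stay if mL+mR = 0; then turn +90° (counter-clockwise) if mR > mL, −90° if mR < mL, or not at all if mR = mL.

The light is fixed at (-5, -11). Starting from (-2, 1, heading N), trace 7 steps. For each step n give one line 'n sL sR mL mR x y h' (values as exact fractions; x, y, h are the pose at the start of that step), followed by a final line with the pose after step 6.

n=0: pose=(-2,1,N); sL=40/229, sR=40/241; mL=-20/241, mR=-5060/55189; mL+mR=-40/229 → advance -1; mR−mL=-480/55189 → turn -1·90°
n=1: pose=(-2,0,E); sL=2/9, sR=5/17; mL=-5/34, mR=-23/306; mL+mR=-2/9 → advance -1; mR−mL=11/153 → turn +1·90°
n=2: pose=(-3,0,N); sL=40/197, sR=8/41; mL=-4/41, mR=-852/8077; mL+mR=-40/197 → advance -1; mR−mL=-64/8077 → turn -1·90°
n=3: pose=(-3,-1,E); sL=20/73, sR=20/53; mL=-10/53, mR=-330/3869; mL+mR=-20/73 → advance -1; mR−mL=400/3869 → turn +1·90°
n=4: pose=(-4,-1,N); sL=40/169, sR=40/173; mL=-20/173, mR=-3540/29237; mL+mR=-40/169 → advance -1; mR−mL=-160/29237 → turn -1·90°
n=5: pose=(-4,-2,E); sL=10/29, sR=1/2; mL=-1/4, mR=-11/116; mL+mR=-10/29 → advance -1; mR−mL=9/58 → turn +1·90°
n=6: pose=(-5,-2,N); sL=8/29, sR=8/29; mL=-4/29, mR=-4/29; mL+mR=-8/29 → advance -1; mR−mL=0 → turn +0·90°

0 40/229 40/241 -20/241 -5060/55189 -2 1 N
1 2/9 5/17 -5/34 -23/306 -2 0 E
2 40/197 8/41 -4/41 -852/8077 -3 0 N
3 20/73 20/53 -10/53 -330/3869 -3 -1 E
4 40/169 40/173 -20/173 -3540/29237 -4 -1 N
5 10/29 1/2 -1/4 -11/116 -4 -2 E
6 8/29 8/29 -4/29 -4/29 -5 -2 N
final -5 -3 N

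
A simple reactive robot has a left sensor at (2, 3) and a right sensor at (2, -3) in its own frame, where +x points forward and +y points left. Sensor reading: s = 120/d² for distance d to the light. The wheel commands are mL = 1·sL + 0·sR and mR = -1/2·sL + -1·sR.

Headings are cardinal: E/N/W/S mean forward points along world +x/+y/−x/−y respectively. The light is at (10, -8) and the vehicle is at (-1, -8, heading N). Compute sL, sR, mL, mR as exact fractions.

left sensor world pos  = (-4, -6); dL² = 200
right sensor world pos = (2, -6); dR² = 68
sL = 120/200 = 3/5
sR = 120/68 = 30/17
mL = 1·sL + 0·sR = 3/5
mR = -1/2·sL + -1·sR = -351/170

3/5 30/17 3/5 -351/170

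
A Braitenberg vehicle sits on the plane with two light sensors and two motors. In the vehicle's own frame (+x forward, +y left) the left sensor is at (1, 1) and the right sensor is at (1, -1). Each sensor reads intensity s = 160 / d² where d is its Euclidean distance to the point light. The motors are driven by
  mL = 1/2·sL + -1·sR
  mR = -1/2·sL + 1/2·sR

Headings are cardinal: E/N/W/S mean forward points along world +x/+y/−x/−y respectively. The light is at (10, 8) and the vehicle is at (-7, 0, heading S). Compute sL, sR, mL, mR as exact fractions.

left sensor world pos  = (-6, -1); dL² = 337
right sensor world pos = (-8, -1); dR² = 405
sL = 160/337 = 160/337
sR = 160/405 = 32/81
mL = 1/2·sL + -1·sR = -4304/27297
mR = -1/2·sL + 1/2·sR = -1088/27297

160/337 32/81 -4304/27297 -1088/27297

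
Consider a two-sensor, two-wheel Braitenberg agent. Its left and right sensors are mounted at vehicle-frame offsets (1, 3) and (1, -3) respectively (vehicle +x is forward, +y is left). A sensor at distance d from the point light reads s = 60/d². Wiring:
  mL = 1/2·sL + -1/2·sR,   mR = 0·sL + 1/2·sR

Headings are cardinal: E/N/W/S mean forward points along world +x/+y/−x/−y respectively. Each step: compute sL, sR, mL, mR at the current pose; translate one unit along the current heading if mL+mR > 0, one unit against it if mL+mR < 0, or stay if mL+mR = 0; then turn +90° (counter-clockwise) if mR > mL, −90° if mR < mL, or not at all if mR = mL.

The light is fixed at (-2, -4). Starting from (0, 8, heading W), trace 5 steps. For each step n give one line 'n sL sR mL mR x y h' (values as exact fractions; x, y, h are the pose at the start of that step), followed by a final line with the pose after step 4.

0 30/41 30/113 1080/4633 15/113 0 8 W
1 60/173 12/37 72/6401 6/37 -1 8 N
2 3/5 15/64 117/640 15/128 -1 9 W
3 12/41 12/41 0 6/41 -2 9 N
4 30/61 6/29 252/1769 3/29 -2 10 W
final -3 10 N

n=0: pose=(0,8,W); sL=30/41, sR=30/113; mL=1080/4633, mR=15/113; mL+mR=15/41 → advance +1; mR−mL=-465/4633 → turn -1·90°
n=1: pose=(-1,8,N); sL=60/173, sR=12/37; mL=72/6401, mR=6/37; mL+mR=30/173 → advance +1; mR−mL=966/6401 → turn +1·90°
n=2: pose=(-1,9,W); sL=3/5, sR=15/64; mL=117/640, mR=15/128; mL+mR=3/10 → advance +1; mR−mL=-21/320 → turn -1·90°
n=3: pose=(-2,9,N); sL=12/41, sR=12/41; mL=0, mR=6/41; mL+mR=6/41 → advance +1; mR−mL=6/41 → turn +1·90°
n=4: pose=(-2,10,W); sL=30/61, sR=6/29; mL=252/1769, mR=3/29; mL+mR=15/61 → advance +1; mR−mL=-69/1769 → turn -1·90°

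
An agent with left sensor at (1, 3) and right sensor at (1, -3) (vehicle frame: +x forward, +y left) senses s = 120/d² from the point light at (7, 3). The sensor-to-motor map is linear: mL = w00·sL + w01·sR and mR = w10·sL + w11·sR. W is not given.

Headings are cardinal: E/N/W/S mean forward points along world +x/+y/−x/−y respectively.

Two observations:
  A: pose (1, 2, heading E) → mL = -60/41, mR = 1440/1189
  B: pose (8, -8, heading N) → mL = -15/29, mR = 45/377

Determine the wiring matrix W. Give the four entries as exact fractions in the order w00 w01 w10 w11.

0 -1/2 1 -1

obs A: pose=(1,2,E) → sL=120/29, sR=120/41, mL=-60/41, mR=1440/1189
obs B: pose=(8,-8,N) → sL=15/13, sR=30/29, mL=-15/29, mR=45/377
sensor matrix S = [[120/29, 120/41], [15/13, 30/29]]; det S = 405000/448253
solve [mL_A; mL_B] = S·[w00; w01] and [mR_A; mR_B] = S·[w10; w11]:
  w00 = 0, w01 = -1/2, w10 = 1, w11 = -1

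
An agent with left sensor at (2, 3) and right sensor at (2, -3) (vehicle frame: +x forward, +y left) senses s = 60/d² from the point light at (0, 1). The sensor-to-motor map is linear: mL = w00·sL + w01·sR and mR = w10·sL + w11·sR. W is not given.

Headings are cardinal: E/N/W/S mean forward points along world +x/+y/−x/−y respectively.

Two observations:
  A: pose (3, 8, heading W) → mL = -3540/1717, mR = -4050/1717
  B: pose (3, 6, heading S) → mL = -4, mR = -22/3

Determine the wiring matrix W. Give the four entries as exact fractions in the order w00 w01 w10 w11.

-1/2 -1/2 -1/2 -1

obs A: pose=(3,8,W) → sL=60/17, sR=60/101, mL=-3540/1717, mR=-4050/1717
obs B: pose=(3,6,S) → sL=4/3, sR=20/3, mL=-4, mR=-22/3
sensor matrix S = [[60/17, 60/101], [4/3, 20/3]]; det S = 39040/1717
solve [mL_A; mL_B] = S·[w00; w01] and [mR_A; mR_B] = S·[w10; w11]:
  w00 = -1/2, w01 = -1/2, w10 = -1/2, w11 = -1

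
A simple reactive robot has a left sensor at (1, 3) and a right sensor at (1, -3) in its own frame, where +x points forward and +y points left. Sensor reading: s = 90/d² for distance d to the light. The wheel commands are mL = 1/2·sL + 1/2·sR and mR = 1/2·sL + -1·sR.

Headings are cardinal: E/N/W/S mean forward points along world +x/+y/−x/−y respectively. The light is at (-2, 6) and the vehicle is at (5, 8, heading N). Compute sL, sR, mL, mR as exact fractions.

left sensor world pos  = (2, 9); dL² = 25
right sensor world pos = (8, 9); dR² = 109
sL = 90/25 = 18/5
sR = 90/109 = 90/109
mL = 1/2·sL + 1/2·sR = 1206/545
mR = 1/2·sL + -1·sR = 531/545

18/5 90/109 1206/545 531/545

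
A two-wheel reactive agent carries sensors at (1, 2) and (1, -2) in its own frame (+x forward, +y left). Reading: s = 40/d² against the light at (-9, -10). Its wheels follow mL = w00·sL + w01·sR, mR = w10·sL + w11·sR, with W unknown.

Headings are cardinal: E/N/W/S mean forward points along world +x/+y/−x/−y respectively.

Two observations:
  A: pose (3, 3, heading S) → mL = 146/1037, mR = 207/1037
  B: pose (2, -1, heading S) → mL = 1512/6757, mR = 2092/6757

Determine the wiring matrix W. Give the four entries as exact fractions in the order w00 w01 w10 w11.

obs A: pose=(3,3,S) → sL=2/17, sR=10/61, mL=146/1037, mR=207/1037
obs B: pose=(2,-1,S) → sL=40/233, sR=8/29, mL=1512/6757, mR=2092/6757
sensor matrix S = [[2/17, 10/61], [40/233, 8/29]]; det S = 30208/7007009
solve [mL_A; mL_B] = S·[w00; w01] and [mR_A; mR_B] = S·[w10; w11]:
  w00 = 1/2, w01 = 1/2, w10 = 1, w11 = 1/2

1/2 1/2 1 1/2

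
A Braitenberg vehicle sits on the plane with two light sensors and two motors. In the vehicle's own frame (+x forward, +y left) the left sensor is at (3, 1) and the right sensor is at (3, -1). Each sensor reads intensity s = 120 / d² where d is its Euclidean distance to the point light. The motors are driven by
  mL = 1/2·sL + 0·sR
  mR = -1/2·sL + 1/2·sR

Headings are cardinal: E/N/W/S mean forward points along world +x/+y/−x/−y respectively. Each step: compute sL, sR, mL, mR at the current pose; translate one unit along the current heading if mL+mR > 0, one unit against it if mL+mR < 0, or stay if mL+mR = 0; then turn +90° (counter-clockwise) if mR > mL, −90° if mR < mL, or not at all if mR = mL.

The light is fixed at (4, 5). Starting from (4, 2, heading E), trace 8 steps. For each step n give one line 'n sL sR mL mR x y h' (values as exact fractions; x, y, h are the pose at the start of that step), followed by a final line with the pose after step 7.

0 120/13 24/5 60/13 -144/65 4 2 E
1 3 10/3 3/2 1/6 5 2 S
2 120/29 120/13 60/29 960/377 5 1 W
3 12/5 12/5 6/5 0 4 1 S
4 8/3 24/5 4/3 16/15 4 0 W
5 15 30 15/2 15/2 3 0 N
6 24 120 12 48 3 1 N
7 15/4 6 15/8 9/8 3 2 W
final 2 2 N

n=0: pose=(4,2,E); sL=120/13, sR=24/5; mL=60/13, mR=-144/65; mL+mR=12/5 → advance +1; mR−mL=-444/65 → turn -1·90°
n=1: pose=(5,2,S); sL=3, sR=10/3; mL=3/2, mR=1/6; mL+mR=5/3 → advance +1; mR−mL=-4/3 → turn -1·90°
n=2: pose=(5,1,W); sL=120/29, sR=120/13; mL=60/29, mR=960/377; mL+mR=60/13 → advance +1; mR−mL=180/377 → turn +1·90°
n=3: pose=(4,1,S); sL=12/5, sR=12/5; mL=6/5, mR=0; mL+mR=6/5 → advance +1; mR−mL=-6/5 → turn -1·90°
n=4: pose=(4,0,W); sL=8/3, sR=24/5; mL=4/3, mR=16/15; mL+mR=12/5 → advance +1; mR−mL=-4/15 → turn -1·90°
n=5: pose=(3,0,N); sL=15, sR=30; mL=15/2, mR=15/2; mL+mR=15 → advance +1; mR−mL=0 → turn +0·90°
n=6: pose=(3,1,N); sL=24, sR=120; mL=12, mR=48; mL+mR=60 → advance +1; mR−mL=36 → turn +1·90°
n=7: pose=(3,2,W); sL=15/4, sR=6; mL=15/8, mR=9/8; mL+mR=3 → advance +1; mR−mL=-3/4 → turn -1·90°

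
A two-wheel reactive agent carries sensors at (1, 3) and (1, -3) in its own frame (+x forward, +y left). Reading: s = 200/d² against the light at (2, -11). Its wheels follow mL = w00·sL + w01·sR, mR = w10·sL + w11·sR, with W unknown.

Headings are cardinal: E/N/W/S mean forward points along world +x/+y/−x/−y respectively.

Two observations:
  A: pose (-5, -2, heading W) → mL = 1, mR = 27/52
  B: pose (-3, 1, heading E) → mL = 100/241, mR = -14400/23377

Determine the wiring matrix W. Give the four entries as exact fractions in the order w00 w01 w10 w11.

obs A: pose=(-5,-2,W) → sL=2, sR=25/26, mL=1, mR=27/52
obs B: pose=(-3,1,E) → sL=200/241, sR=200/97, mL=100/241, mR=-14400/23377
sensor matrix S = [[2, 25/26], [200/241, 200/97]]; det S = 1010700/303901
solve [mL_A; mL_B] = S·[w00; w01] and [mR_A; mR_B] = S·[w10; w11]:
  w00 = 1/2, w01 = 0, w10 = 1/2, w11 = -1/2

1/2 0 1/2 -1/2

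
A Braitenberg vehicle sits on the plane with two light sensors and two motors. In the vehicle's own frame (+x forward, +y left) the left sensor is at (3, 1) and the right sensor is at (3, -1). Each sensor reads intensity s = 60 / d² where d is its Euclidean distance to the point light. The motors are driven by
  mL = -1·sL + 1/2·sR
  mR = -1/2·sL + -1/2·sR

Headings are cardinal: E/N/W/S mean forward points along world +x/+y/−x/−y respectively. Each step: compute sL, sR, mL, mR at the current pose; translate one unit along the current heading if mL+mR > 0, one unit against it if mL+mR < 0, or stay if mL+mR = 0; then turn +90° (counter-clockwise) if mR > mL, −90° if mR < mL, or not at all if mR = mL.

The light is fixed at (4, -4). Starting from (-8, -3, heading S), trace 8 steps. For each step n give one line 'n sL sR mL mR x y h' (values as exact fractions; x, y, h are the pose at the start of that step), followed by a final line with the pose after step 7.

0 12/25 60/173 -1326/4325 -1788/4325 -8 -3 S
1 30/113 10/39 -605/4407 -1150/4407 -8 -2 W
2 60/169 12/25 -486/4225 -1764/4225 -7 -2 N
3 15/17 15/16 -225/544 -495/544 -7 -3 E
4 12/25 60/173 -1326/4325 -1788/4325 -8 -3 S
5 30/113 10/39 -605/4407 -1150/4407 -8 -2 W
6 60/169 12/25 -486/4225 -1764/4225 -7 -2 N
7 15/17 15/16 -225/544 -495/544 -7 -3 E
final -8 -3 S

n=0: pose=(-8,-3,S); sL=12/25, sR=60/173; mL=-1326/4325, mR=-1788/4325; mL+mR=-18/25 → advance -1; mR−mL=-462/4325 → turn -1·90°
n=1: pose=(-8,-2,W); sL=30/113, sR=10/39; mL=-605/4407, mR=-1150/4407; mL+mR=-45/113 → advance -1; mR−mL=-545/4407 → turn -1·90°
n=2: pose=(-7,-2,N); sL=60/169, sR=12/25; mL=-486/4225, mR=-1764/4225; mL+mR=-90/169 → advance -1; mR−mL=-1278/4225 → turn -1·90°
n=3: pose=(-7,-3,E); sL=15/17, sR=15/16; mL=-225/544, mR=-495/544; mL+mR=-45/34 → advance -1; mR−mL=-135/272 → turn -1·90°
n=4: pose=(-8,-3,S); sL=12/25, sR=60/173; mL=-1326/4325, mR=-1788/4325; mL+mR=-18/25 → advance -1; mR−mL=-462/4325 → turn -1·90°
n=5: pose=(-8,-2,W); sL=30/113, sR=10/39; mL=-605/4407, mR=-1150/4407; mL+mR=-45/113 → advance -1; mR−mL=-545/4407 → turn -1·90°
n=6: pose=(-7,-2,N); sL=60/169, sR=12/25; mL=-486/4225, mR=-1764/4225; mL+mR=-90/169 → advance -1; mR−mL=-1278/4225 → turn -1·90°
n=7: pose=(-7,-3,E); sL=15/17, sR=15/16; mL=-225/544, mR=-495/544; mL+mR=-45/34 → advance -1; mR−mL=-135/272 → turn -1·90°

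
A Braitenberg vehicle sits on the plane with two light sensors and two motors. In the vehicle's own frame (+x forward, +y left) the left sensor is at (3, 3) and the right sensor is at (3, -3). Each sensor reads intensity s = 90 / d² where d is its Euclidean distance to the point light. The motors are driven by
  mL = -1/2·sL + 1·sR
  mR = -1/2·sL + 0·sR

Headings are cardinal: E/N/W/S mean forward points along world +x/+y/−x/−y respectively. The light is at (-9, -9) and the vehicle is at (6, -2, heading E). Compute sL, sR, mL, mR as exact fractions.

45/212 9/34 1143/7208 -45/424

left sensor world pos  = (9, 1); dL² = 424
right sensor world pos = (9, -5); dR² = 340
sL = 90/424 = 45/212
sR = 90/340 = 9/34
mL = -1/2·sL + 1·sR = 1143/7208
mR = -1/2·sL + 0·sR = -45/424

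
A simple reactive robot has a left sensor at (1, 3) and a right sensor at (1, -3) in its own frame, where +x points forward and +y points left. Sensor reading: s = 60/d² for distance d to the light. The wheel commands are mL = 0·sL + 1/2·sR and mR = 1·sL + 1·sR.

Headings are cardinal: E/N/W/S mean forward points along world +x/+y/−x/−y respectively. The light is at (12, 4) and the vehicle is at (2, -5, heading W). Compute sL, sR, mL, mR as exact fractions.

left sensor world pos  = (1, -8); dL² = 265
right sensor world pos = (1, -2); dR² = 157
sL = 60/265 = 12/53
sR = 60/157 = 60/157
mL = 0·sL + 1/2·sR = 30/157
mR = 1·sL + 1·sR = 5064/8321

12/53 60/157 30/157 5064/8321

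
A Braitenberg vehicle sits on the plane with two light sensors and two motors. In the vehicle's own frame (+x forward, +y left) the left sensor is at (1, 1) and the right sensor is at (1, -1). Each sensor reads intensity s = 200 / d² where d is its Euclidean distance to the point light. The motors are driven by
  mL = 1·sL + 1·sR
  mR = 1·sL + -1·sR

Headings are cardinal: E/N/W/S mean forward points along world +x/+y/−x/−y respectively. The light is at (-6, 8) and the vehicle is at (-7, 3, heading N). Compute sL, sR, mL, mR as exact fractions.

10 25/2 45/2 -5/2

left sensor world pos  = (-8, 4); dL² = 20
right sensor world pos = (-6, 4); dR² = 16
sL = 200/20 = 10
sR = 200/16 = 25/2
mL = 1·sL + 1·sR = 45/2
mR = 1·sL + -1·sR = -5/2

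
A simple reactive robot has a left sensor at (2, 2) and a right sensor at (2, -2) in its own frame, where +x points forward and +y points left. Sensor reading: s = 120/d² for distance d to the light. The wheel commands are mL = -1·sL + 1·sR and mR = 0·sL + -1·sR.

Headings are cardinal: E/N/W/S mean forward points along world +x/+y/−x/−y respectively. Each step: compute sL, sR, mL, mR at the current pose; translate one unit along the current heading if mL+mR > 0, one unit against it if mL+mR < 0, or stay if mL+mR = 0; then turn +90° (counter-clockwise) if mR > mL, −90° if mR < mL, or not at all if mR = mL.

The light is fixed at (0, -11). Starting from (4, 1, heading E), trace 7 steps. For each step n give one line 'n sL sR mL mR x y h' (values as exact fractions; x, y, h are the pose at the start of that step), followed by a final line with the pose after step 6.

0 15/29 15/17 180/493 -15/17 4 1 E
1 24/25 120/101 576/2525 -120/101 3 1 S
2 60/61 60/113 -3120/6893 -60/113 3 2 W
3 120/229 40/87 -1280/19923 -40/87 4 2 N
4 15/29 15/17 180/493 -15/17 4 1 E
5 24/25 120/101 576/2525 -120/101 3 1 S
6 60/61 60/113 -3120/6893 -60/113 3 2 W
final 4 2 N

n=0: pose=(4,1,E); sL=15/29, sR=15/17; mL=180/493, mR=-15/17; mL+mR=-15/29 → advance -1; mR−mL=-615/493 → turn -1·90°
n=1: pose=(3,1,S); sL=24/25, sR=120/101; mL=576/2525, mR=-120/101; mL+mR=-24/25 → advance -1; mR−mL=-3576/2525 → turn -1·90°
n=2: pose=(3,2,W); sL=60/61, sR=60/113; mL=-3120/6893, mR=-60/113; mL+mR=-60/61 → advance -1; mR−mL=-540/6893 → turn -1·90°
n=3: pose=(4,2,N); sL=120/229, sR=40/87; mL=-1280/19923, mR=-40/87; mL+mR=-120/229 → advance -1; mR−mL=-7880/19923 → turn -1·90°
n=4: pose=(4,1,E); sL=15/29, sR=15/17; mL=180/493, mR=-15/17; mL+mR=-15/29 → advance -1; mR−mL=-615/493 → turn -1·90°
n=5: pose=(3,1,S); sL=24/25, sR=120/101; mL=576/2525, mR=-120/101; mL+mR=-24/25 → advance -1; mR−mL=-3576/2525 → turn -1·90°
n=6: pose=(3,2,W); sL=60/61, sR=60/113; mL=-3120/6893, mR=-60/113; mL+mR=-60/61 → advance -1; mR−mL=-540/6893 → turn -1·90°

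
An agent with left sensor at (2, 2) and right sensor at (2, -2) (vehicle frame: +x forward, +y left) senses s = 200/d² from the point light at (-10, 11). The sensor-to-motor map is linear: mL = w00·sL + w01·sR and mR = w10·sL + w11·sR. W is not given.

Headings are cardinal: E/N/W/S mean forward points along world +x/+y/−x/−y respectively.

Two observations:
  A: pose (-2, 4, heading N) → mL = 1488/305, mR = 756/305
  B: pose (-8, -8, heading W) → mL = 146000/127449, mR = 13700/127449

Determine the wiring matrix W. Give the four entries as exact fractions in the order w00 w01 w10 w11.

1 1 1 -1/2

obs A: pose=(-2,4,N) → sL=200/61, sR=8/5, mL=1488/305, mR=756/305
obs B: pose=(-8,-8,W) → sL=200/441, sR=200/289, mL=146000/127449, mR=13700/127449
sensor matrix S = [[200/61, 8/5], [200/441, 200/289]]; det S = 11998720/7774389
solve [mL_A; mL_B] = S·[w00; w01] and [mR_A; mR_B] = S·[w10; w11]:
  w00 = 1, w01 = 1, w10 = 1, w11 = -1/2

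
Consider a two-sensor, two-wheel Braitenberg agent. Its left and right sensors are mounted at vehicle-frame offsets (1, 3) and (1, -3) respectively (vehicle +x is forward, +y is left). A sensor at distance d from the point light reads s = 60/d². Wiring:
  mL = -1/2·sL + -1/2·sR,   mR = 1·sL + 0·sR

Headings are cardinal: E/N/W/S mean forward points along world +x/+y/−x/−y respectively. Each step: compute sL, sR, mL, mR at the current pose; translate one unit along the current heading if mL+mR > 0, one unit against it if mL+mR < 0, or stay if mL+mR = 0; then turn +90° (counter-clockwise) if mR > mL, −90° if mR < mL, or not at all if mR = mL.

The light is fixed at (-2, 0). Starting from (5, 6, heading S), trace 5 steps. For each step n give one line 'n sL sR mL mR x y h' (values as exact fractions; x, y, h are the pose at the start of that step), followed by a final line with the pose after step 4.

n=0: pose=(5,6,S); sL=12/25, sR=60/41; mL=-996/1025, mR=12/25; mL+mR=-504/1025 → advance -1; mR−mL=1488/1025 → turn +1·90°
n=1: pose=(5,7,E); sL=15/41, sR=3/4; mL=-183/328, mR=15/41; mL+mR=-63/328 → advance -1; mR−mL=303/328 → turn +1·90°
n=2: pose=(4,7,N); sL=60/73, sR=12/29; mL=-1308/2117, mR=60/73; mL+mR=432/2117 → advance +1; mR−mL=3048/2117 → turn +1·90°
n=3: pose=(4,8,W); sL=6/5, sR=30/73; mL=-294/365, mR=6/5; mL+mR=144/365 → advance +1; mR−mL=732/365 → turn +1·90°
n=4: pose=(3,8,S); sL=60/113, sR=60/53; mL=-4980/5989, mR=60/113; mL+mR=-1800/5989 → advance -1; mR−mL=8160/5989 → turn +1·90°

0 12/25 60/41 -996/1025 12/25 5 6 S
1 15/41 3/4 -183/328 15/41 5 7 E
2 60/73 12/29 -1308/2117 60/73 4 7 N
3 6/5 30/73 -294/365 6/5 4 8 W
4 60/113 60/53 -4980/5989 60/113 3 8 S
final 3 9 E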